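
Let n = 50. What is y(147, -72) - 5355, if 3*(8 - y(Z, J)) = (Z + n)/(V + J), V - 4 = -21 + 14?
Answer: -1202878/225 ≈ -5346.1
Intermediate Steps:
V = -3 (V = 4 + (-21 + 14) = 4 - 7 = -3)
y(Z, J) = 8 - (50 + Z)/(3*(-3 + J)) (y(Z, J) = 8 - (Z + 50)/(3*(-3 + J)) = 8 - (50 + Z)/(3*(-3 + J)))
y(147, -72) - 5355 = (-122 - 1*147 + 24*(-72))/(3*(-3 - 72)) - 5355 = (1/3)*(-122 - 147 - 1728)/(-75) - 5355 = (1/3)*(-1/75)*(-1997) - 5355 = 1997/225 - 5355 = -1202878/225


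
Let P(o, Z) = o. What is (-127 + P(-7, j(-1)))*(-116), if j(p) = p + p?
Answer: 15544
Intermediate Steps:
j(p) = 2*p
(-127 + P(-7, j(-1)))*(-116) = (-127 - 7)*(-116) = -134*(-116) = 15544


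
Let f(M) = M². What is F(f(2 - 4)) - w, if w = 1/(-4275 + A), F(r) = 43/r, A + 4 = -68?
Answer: 186925/17388 ≈ 10.750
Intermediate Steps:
A = -72 (A = -4 - 68 = -72)
w = -1/4347 (w = 1/(-4275 - 72) = 1/(-4347) = -1/4347 ≈ -0.00023004)
F(f(2 - 4)) - w = 43/((2 - 4)²) - 1*(-1/4347) = 43/((-2)²) + 1/4347 = 43/4 + 1/4347 = 186925/17388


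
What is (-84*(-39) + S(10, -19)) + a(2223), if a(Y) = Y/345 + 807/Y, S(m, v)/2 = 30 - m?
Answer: 283152956/85215 ≈ 3322.8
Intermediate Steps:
S(m, v) = 60 - 2*m (S(m, v) = 2*(30 - m) = 60 - 2*m)
a(Y) = 807/Y + Y/345 (a(Y) = Y*(1/345) + 807/Y = Y/345 + 807/Y = 807/Y + Y/345)
(-84*(-39) + S(10, -19)) + a(2223) = (-84*(-39) + (60 - 2*10)) + (807/2223 + (1/345)*2223) = (3276 + (60 - 20)) + (807*(1/2223) + 741/115) = (3276 + 40) + (269/741 + 741/115) = 3316 + 580016/85215 = 283152956/85215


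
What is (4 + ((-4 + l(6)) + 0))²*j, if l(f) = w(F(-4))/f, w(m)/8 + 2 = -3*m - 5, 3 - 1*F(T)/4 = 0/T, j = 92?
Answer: 2721728/9 ≈ 3.0241e+5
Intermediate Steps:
F(T) = 12 (F(T) = 12 - 0/T = 12 - 4*0 = 12 + 0 = 12)
w(m) = -56 - 24*m (w(m) = -16 + 8*(-3*m - 5) = -16 + 8*(-5 - 3*m) = -16 + (-40 - 24*m) = -56 - 24*m)
l(f) = -344/f (l(f) = (-56 - 24*12)/f = (-56 - 288)/f = -344/f)
(4 + ((-4 + l(6)) + 0))²*j = (4 + ((-4 - 344/6) + 0))²*92 = (4 + ((-4 - 344*⅙) + 0))²*92 = (4 + ((-4 - 172/3) + 0))²*92 = (4 + (-184/3 + 0))²*92 = (4 - 184/3)²*92 = (-172/3)²*92 = (29584/9)*92 = 2721728/9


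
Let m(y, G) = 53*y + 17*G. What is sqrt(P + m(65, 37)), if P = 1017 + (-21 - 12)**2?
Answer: 2*sqrt(1545) ≈ 78.613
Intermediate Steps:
m(y, G) = 17*G + 53*y
P = 2106 (P = 1017 + (-33)**2 = 1017 + 1089 = 2106)
sqrt(P + m(65, 37)) = sqrt(2106 + (17*37 + 53*65)) = sqrt(2106 + (629 + 3445)) = sqrt(2106 + 4074) = sqrt(6180) = 2*sqrt(1545)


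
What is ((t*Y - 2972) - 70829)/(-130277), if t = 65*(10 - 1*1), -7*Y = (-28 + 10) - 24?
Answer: 70291/130277 ≈ 0.53955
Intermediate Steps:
Y = 6 (Y = -((-28 + 10) - 24)/7 = -(-18 - 24)/7 = -⅐*(-42) = 6)
t = 585 (t = 65*(10 - 1) = 65*9 = 585)
((t*Y - 2972) - 70829)/(-130277) = ((585*6 - 2972) - 70829)/(-130277) = ((3510 - 2972) - 70829)*(-1/130277) = (538 - 70829)*(-1/130277) = -70291*(-1/130277) = 70291/130277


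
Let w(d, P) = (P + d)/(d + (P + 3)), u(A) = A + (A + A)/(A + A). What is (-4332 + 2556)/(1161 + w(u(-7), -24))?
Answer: -15984/10459 ≈ -1.5283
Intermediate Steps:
u(A) = 1 + A (u(A) = A + (2*A)/((2*A)) = A + (2*A)*(1/(2*A)) = A + 1 = 1 + A)
w(d, P) = (P + d)/(3 + P + d) (w(d, P) = (P + d)/(d + (3 + P)) = (P + d)/(3 + P + d))
(-4332 + 2556)/(1161 + w(u(-7), -24)) = (-4332 + 2556)/(1161 + (-24 + (1 - 7))/(3 - 24 + (1 - 7))) = -1776/(1161 + (-24 - 6)/(3 - 24 - 6)) = -1776/(1161 - 30/(-27)) = -1776/(1161 - 1/27*(-30)) = -1776/(1161 + 10/9) = -1776/10459/9 = -1776*9/10459 = -15984/10459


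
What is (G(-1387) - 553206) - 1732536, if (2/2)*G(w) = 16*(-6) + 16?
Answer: -2285822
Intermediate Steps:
G(w) = -80 (G(w) = 16*(-6) + 16 = -96 + 16 = -80)
(G(-1387) - 553206) - 1732536 = (-80 - 553206) - 1732536 = -553286 - 1732536 = -2285822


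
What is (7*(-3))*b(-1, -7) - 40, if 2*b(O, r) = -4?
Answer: 2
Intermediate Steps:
b(O, r) = -2 (b(O, r) = (½)*(-4) = -2)
(7*(-3))*b(-1, -7) - 40 = (7*(-3))*(-2) - 40 = -21*(-2) - 40 = 42 - 40 = 2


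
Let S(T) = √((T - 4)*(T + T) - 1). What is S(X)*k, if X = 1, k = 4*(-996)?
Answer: -3984*I*√7 ≈ -10541.0*I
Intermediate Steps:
k = -3984
S(T) = √(-1 + 2*T*(-4 + T)) (S(T) = √((-4 + T)*(2*T) - 1) = √(2*T*(-4 + T) - 1) = √(-1 + 2*T*(-4 + T)))
S(X)*k = √(-1 - 8*1 + 2*1²)*(-3984) = √(-1 - 8 + 2*1)*(-3984) = √(-1 - 8 + 2)*(-3984) = √(-7)*(-3984) = (I*√7)*(-3984) = -3984*I*√7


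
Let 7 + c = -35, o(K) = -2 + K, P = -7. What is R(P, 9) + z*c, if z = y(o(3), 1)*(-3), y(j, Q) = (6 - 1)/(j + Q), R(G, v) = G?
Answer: 308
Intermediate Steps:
y(j, Q) = 5/(Q + j)
c = -42 (c = -7 - 35 = -42)
z = -15/2 (z = (5/(1 + (-2 + 3)))*(-3) = (5/(1 + 1))*(-3) = (5/2)*(-3) = -15/2 ≈ -7.5000)
R(P, 9) + z*c = -7 - 15/2*(-42) = -7 + 315 = 308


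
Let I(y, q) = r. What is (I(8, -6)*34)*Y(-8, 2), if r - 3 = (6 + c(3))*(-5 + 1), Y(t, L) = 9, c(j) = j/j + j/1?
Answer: -11322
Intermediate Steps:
c(j) = 1 + j (c(j) = 1 + j*1 = 1 + j)
r = -37 (r = 3 + (6 + (1 + 3))*(-5 + 1) = 3 + (6 + 4)*(-4) = 3 + 10*(-4) = 3 - 40 = -37)
I(y, q) = -37
(I(8, -6)*34)*Y(-8, 2) = -37*34*9 = -1258*9 = -11322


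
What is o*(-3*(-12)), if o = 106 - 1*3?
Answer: 3708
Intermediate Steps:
o = 103 (o = 106 - 3 = 103)
o*(-3*(-12)) = 103*(-3*(-12)) = 103*36 = 3708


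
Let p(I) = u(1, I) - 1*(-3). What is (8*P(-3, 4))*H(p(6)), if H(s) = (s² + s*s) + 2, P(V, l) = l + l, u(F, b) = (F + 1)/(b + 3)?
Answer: 118016/81 ≈ 1457.0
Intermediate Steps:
u(F, b) = (1 + F)/(3 + b)
P(V, l) = 2*l
p(I) = 3 + 2/(3 + I) (p(I) = (1 + 1)/(3 + I) - 1*(-3) = 2/(3 + I) + 3 = 3 + 2/(3 + I))
H(s) = 2 + 2*s² (H(s) = (s² + s²) + 2 = 2*s² + 2 = 2 + 2*s²)
(8*P(-3, 4))*H(p(6)) = (8*(2*4))*(2 + 2*((11 + 3*6)/(3 + 6))²) = (8*8)*(2 + 2*((11 + 18)/9)²) = 64*(2 + 2*((⅑)*29)²) = 64*(2 + 2*(29/9)²) = 64*(2 + 2*(841/81)) = 64*(2 + 1682/81) = 64*(1844/81) = 118016/81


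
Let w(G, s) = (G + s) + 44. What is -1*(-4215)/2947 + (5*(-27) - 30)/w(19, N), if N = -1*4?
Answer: -237570/173873 ≈ -1.3663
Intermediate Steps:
N = -4
w(G, s) = 44 + G + s
-1*(-4215)/2947 + (5*(-27) - 30)/w(19, N) = -1*(-4215)/2947 + (5*(-27) - 30)/(44 + 19 - 4) = 4215*(1/2947) + (-135 - 30)/59 = 4215/2947 - 165*1/59 = 4215/2947 - 165/59 = -237570/173873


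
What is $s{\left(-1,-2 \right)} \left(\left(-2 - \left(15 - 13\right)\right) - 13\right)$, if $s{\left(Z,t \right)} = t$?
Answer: $34$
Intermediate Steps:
$s{\left(-1,-2 \right)} \left(\left(-2 - \left(15 - 13\right)\right) - 13\right) = - 2 \left(\left(-2 - \left(15 - 13\right)\right) - 13\right) = - 2 \left(\left(-2 - \left(15 - 13\right)\right) + \left(-26 + 13\right)\right) = - 2 \left(\left(-2 - 2\right) - 13\right) = - 2 \left(-4 - 13\right) = \left(-2\right) \left(-17\right) = 34$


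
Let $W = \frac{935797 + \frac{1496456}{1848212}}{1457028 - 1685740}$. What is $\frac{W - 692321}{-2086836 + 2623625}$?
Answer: $- \frac{73162884215598611}{56726286439361704} \approx -1.2898$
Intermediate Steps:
$W = - \frac{432388185355}{105677065736}$ ($W = \frac{935797 + 1496456 \cdot \frac{1}{1848212}}{-228712} = \left(935797 + \frac{374114}{462053}\right) \left(- \frac{1}{228712}\right) = \frac{432388185355}{462053} \left(- \frac{1}{228712}\right) = - \frac{432388185355}{105677065736} \approx -4.0916$)
$\frac{W - 692321}{-2086836 + 2623625} = \frac{- \frac{432388185355}{105677065736} - 692321}{-2086836 + 2623625} = - \frac{73162884215598611}{105677065736 \cdot 536789} = \left(- \frac{73162884215598611}{105677065736}\right) \frac{1}{536789} = - \frac{73162884215598611}{56726286439361704}$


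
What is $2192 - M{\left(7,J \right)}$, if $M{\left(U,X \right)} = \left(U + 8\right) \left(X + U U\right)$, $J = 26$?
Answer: $1067$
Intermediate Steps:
$M{\left(U,X \right)} = \left(8 + U\right) \left(X + U^{2}\right)$
$2192 - M{\left(7,J \right)} = 2192 - \left(7^{3} + 8 \cdot 26 + 8 \cdot 7^{2} + 7 \cdot 26\right) = 2192 - \left(343 + 208 + 8 \cdot 49 + 182\right) = 2192 - \left(343 + 208 + 392 + 182\right) = 2192 - 1125 = 1067$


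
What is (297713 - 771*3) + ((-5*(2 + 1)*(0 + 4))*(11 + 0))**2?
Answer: 731000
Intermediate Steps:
(297713 - 771*3) + ((-5*(2 + 1)*(0 + 4))*(11 + 0))**2 = (297713 - 2313) + (-15*4*11)**2 = 295400 + (-5*12*11)**2 = 295400 + (-60*11)**2 = 295400 + (-660)**2 = 295400 + 435600 = 731000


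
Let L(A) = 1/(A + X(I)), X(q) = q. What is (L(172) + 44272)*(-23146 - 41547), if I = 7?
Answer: -512671905477/179 ≈ -2.8641e+9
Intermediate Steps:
L(A) = 1/(7 + A) (L(A) = 1/(A + 7) = 1/(7 + A))
(L(172) + 44272)*(-23146 - 41547) = (1/(7 + 172) + 44272)*(-23146 - 41547) = (1/179 + 44272)*(-64693) = (7924689/179)*(-64693) = -512671905477/179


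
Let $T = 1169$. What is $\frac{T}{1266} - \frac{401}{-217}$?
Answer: $\frac{761339}{274722} \approx 2.7713$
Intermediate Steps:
$\frac{T}{1266} - \frac{401}{-217} = \frac{1169}{1266} - \frac{401}{-217} = 1169 \cdot \frac{1}{1266} - - \frac{401}{217} = \frac{1169}{1266} + \frac{401}{217} = \frac{761339}{274722}$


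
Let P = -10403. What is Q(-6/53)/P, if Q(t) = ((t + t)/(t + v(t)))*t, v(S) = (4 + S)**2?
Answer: -36/219076777 ≈ -1.6433e-7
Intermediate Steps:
Q(t) = 2*t**2/(t + (4 + t)**2) (Q(t) = ((t + t)/(t + (4 + t)**2))*t = ((2*t)/(t + (4 + t)**2))*t = (2*t/(t + (4 + t)**2))*t = 2*t**2/(t + (4 + t)**2))
Q(-6/53)/P = (2*(-6/53)**2/(-6/53 + (4 - 6/53)**2))/(-10403) = (2*(-6*1/53)**2/(-6*1/53 + (4 - 6*1/53)**2))*(-1/10403) = (2*(-6/53)**2/(-6/53 + (4 - 6/53)**2))*(-1/10403) = (2*(36/2809)/(-6/53 + (206/53)**2))*(-1/10403) = (2*(36/2809)/(-6/53 + 42436/2809))*(-1/10403) = (2*(36/2809)/(42118/2809))*(-1/10403) = (2*(36/2809)*(2809/42118))*(-1/10403) = (36/21059)*(-1/10403) = -36/219076777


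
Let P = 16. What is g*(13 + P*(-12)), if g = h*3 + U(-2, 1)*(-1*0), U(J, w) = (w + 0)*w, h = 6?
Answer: -3222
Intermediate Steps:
U(J, w) = w² (U(J, w) = w*w = w²)
g = 18 (g = 6*3 + 1²*(-1*0) = 18 + 1*0 = 18 + 0 = 18)
g*(13 + P*(-12)) = 18*(13 + 16*(-12)) = 18*(13 - 192) = 18*(-179) = -3222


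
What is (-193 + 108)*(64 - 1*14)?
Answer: -4250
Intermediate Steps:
(-193 + 108)*(64 - 1*14) = -85*(64 - 14) = -85*50 = -4250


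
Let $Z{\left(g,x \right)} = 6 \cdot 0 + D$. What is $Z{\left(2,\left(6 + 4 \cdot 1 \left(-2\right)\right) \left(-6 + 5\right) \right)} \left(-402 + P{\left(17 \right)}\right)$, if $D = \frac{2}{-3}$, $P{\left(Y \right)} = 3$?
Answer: $266$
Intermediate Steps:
$D = - \frac{2}{3}$ ($D = 2 \left(- \frac{1}{3}\right) = - \frac{2}{3} \approx -0.66667$)
$Z{\left(g,x \right)} = - \frac{2}{3}$ ($Z{\left(g,x \right)} = 6 \cdot 0 - \frac{2}{3} = 0 - \frac{2}{3} = - \frac{2}{3}$)
$Z{\left(2,\left(6 + 4 \cdot 1 \left(-2\right)\right) \left(-6 + 5\right) \right)} \left(-402 + P{\left(17 \right)}\right) = - \frac{2 \left(-402 + 3\right)}{3} = \left(- \frac{2}{3}\right) \left(-399\right) = 266$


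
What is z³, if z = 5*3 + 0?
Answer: 3375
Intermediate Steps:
z = 15 (z = 15 + 0 = 15)
z³ = 15³ = 3375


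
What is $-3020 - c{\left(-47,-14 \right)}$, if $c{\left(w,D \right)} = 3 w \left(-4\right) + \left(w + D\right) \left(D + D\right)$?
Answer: $-5292$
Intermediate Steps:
$c{\left(w,D \right)} = - 12 w + 2 D \left(D + w\right)$ ($c{\left(w,D \right)} = - 12 w + \left(D + w\right) 2 D = - 12 w + 2 D \left(D + w\right)$)
$-3020 - c{\left(-47,-14 \right)} = -3020 - \left(\left(-12\right) \left(-47\right) + 2 \left(-14\right)^{2} + 2 \left(-14\right) \left(-47\right)\right) = -3020 - \left(564 + 2 \cdot 196 + 1316\right) = -3020 - \left(564 + 392 + 1316\right) = -3020 - 2272 = -5292$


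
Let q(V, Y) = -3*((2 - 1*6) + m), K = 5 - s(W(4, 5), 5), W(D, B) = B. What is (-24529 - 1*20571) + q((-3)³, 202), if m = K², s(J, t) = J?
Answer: -45088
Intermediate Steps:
K = 0 (K = 5 - 1*5 = 5 - 5 = 0)
m = 0 (m = 0² = 0)
q(V, Y) = 12 (q(V, Y) = -3*((2 - 1*6) + 0) = -3*((2 - 6) + 0) = -3*(-4 + 0) = -3*(-4) = 12)
(-24529 - 1*20571) + q((-3)³, 202) = (-24529 - 1*20571) + 12 = (-24529 - 20571) + 12 = -45100 + 12 = -45088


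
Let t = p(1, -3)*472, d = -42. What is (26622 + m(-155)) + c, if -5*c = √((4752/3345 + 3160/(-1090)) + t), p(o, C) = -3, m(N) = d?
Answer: 26580 - 2*I*√5234307177385/607675 ≈ 26580.0 - 7.5299*I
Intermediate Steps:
m(N) = -42
t = -1416 (t = -3*472 = -1416)
c = -2*I*√5234307177385/607675 (c = -√((4752/3345 + 3160/(-1090)) - 1416)/5 = -√((4752*(1/3345) + 3160*(-1/1090)) - 1416)/5 = -√((1584/1115 - 316/109) - 1416)/5 = -√(-179684/121535 - 1416)/5 = -2*I*√5234307177385/607675 ≈ -7.5299*I)
(26622 + m(-155)) + c = (26622 - 42) - 2*I*√5234307177385/607675 = 26580 - 2*I*√5234307177385/607675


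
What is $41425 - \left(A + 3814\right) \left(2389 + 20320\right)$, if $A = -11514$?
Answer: $174900725$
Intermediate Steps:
$41425 - \left(A + 3814\right) \left(2389 + 20320\right) = 41425 - \left(-11514 + 3814\right) \left(2389 + 20320\right) = 41425 - \left(-7700\right) 22709 = 41425 - -174859300 = 41425 + 174859300 = 174900725$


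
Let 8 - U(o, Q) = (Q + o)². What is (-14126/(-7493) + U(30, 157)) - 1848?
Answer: -275795711/7493 ≈ -36807.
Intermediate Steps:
U(o, Q) = 8 - (Q + o)²
(-14126/(-7493) + U(30, 157)) - 1848 = (-14126/(-7493) + (8 - (157 + 30)²)) - 1848 = (-14126*(-1/7493) + (8 - 1*187²)) - 1848 = (14126/7493 + (8 - 1*34969)) - 1848 = (14126/7493 + (8 - 34969)) - 1848 = (14126/7493 - 34961) - 1848 = -261948647/7493 - 1848 = -275795711/7493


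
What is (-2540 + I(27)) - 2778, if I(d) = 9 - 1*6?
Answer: -5315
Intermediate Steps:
I(d) = 3 (I(d) = 9 - 6 = 3)
(-2540 + I(27)) - 2778 = (-2540 + 3) - 2778 = -2537 - 2778 = -5315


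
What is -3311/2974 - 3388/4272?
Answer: -3027563/1588116 ≈ -1.9064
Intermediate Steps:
-3311/2974 - 3388/4272 = -3311*1/2974 - 3388*1/4272 = -3311/2974 - 847/1068 = -3027563/1588116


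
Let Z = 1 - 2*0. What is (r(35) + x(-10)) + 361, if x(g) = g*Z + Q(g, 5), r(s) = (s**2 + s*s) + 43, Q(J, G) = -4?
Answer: 2840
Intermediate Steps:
Z = 1 (Z = 1 + 0 = 1)
r(s) = 43 + 2*s**2 (r(s) = (s**2 + s**2) + 43 = 2*s**2 + 43 = 43 + 2*s**2)
x(g) = -4 + g (x(g) = g*1 - 4 = g - 4 = -4 + g)
(r(35) + x(-10)) + 361 = ((43 + 2*35**2) + (-4 - 10)) + 361 = ((43 + 2*1225) - 14) + 361 = ((43 + 2450) - 14) + 361 = (2493 - 14) + 361 = 2479 + 361 = 2840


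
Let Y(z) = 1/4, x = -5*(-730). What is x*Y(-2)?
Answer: 1825/2 ≈ 912.50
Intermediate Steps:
x = 3650
Y(z) = 1/4
x*Y(-2) = 3650*(1/4) = 1825/2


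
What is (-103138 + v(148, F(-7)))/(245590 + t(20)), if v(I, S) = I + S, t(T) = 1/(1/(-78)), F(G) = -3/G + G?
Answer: -90122/214823 ≈ -0.41952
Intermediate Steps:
F(G) = G - 3/G
t(T) = -78 (t(T) = 1/(-1/78) = -78)
(-103138 + v(148, F(-7)))/(245590 + t(20)) = (-103138 + (148 + (-7 - 3/(-7))))/(245590 - 78) = (-103138 + (148 + (-7 - 3*(-1/7))))/245512 = (-103138 + (148 + (-7 + 3/7)))*(1/245512) = (-103138 + (148 - 46/7))*(1/245512) = (-103138 + 990/7)*(1/245512) = -720976/7*1/245512 = -90122/214823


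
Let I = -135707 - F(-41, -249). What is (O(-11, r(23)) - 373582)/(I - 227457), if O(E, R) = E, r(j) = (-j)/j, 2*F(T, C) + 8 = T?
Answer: 249062/242093 ≈ 1.0288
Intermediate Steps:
F(T, C) = -4 + T/2
r(j) = -1
I = -271365/2 (I = -135707 - (-4 + (½)*(-41)) = -135707 - (-4 - 41/2) = -135707 - 1*(-49/2) = -135707 + 49/2 = -271365/2 ≈ -1.3568e+5)
(O(-11, r(23)) - 373582)/(I - 227457) = (-11 - 373582)/(-271365/2 - 227457) = -373593/(-726279/2) = -373593*(-2/726279) = 249062/242093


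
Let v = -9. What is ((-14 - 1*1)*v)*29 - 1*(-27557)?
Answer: 31472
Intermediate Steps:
((-14 - 1*1)*v)*29 - 1*(-27557) = ((-14 - 1*1)*(-9))*29 - 1*(-27557) = ((-14 - 1)*(-9))*29 + 27557 = -15*(-9)*29 + 27557 = 135*29 + 27557 = 3915 + 27557 = 31472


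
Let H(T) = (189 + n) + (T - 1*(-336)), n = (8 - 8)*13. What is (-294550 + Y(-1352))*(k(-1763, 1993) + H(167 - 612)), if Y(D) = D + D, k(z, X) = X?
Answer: -616207542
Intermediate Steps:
Y(D) = 2*D
n = 0 (n = 0*13 = 0)
H(T) = 525 + T (H(T) = (189 + 0) + (T - 1*(-336)) = 189 + (T + 336) = 189 + (336 + T) = 525 + T)
(-294550 + Y(-1352))*(k(-1763, 1993) + H(167 - 612)) = (-294550 + 2*(-1352))*(1993 + (525 + (167 - 612))) = (-294550 - 2704)*(1993 + (525 - 445)) = -297254*(1993 + 80) = -297254*2073 = -616207542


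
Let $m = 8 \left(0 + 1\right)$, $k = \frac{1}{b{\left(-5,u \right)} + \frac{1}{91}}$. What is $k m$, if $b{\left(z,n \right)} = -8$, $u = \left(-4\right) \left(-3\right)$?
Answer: $- \frac{728}{727} \approx -1.0014$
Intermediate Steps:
$u = 12$
$k = - \frac{91}{727}$ ($k = \frac{1}{-8 + \frac{1}{91}} = \frac{1}{- \frac{727}{91}} = - \frac{91}{727} \approx -0.12517$)
$m = 8$ ($m = 8 \cdot 1 = 8$)
$k m = \left(- \frac{91}{727}\right) 8 = - \frac{728}{727}$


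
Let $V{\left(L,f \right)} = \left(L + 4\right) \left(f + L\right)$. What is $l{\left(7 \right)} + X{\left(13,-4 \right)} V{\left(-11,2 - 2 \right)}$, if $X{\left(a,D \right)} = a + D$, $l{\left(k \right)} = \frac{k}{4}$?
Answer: $\frac{2779}{4} \approx 694.75$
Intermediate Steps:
$l{\left(k \right)} = \frac{k}{4}$ ($l{\left(k \right)} = k \frac{1}{4} = \frac{k}{4}$)
$V{\left(L,f \right)} = \left(4 + L\right) \left(L + f\right)$
$X{\left(a,D \right)} = D + a$
$l{\left(7 \right)} + X{\left(13,-4 \right)} V{\left(-11,2 - 2 \right)} = \frac{1}{4} \cdot 7 + \left(-4 + 13\right) \left(\left(-11\right)^{2} + 4 \left(-11\right) + 4 \left(2 - 2\right) - 11 \left(2 - 2\right)\right) = \frac{7}{4} + 9 \left(121 - 44 + 4 \left(2 - 2\right) - 11 \left(2 - 2\right)\right) = \frac{7}{4} + 9 \left(121 - 44 + 4 \cdot 0 - 0\right) = \frac{7}{4} + 9 \left(121 - 44 + 0 + 0\right) = \frac{7}{4} + 9 \cdot 77 = \frac{7}{4} + 693 = \frac{2779}{4}$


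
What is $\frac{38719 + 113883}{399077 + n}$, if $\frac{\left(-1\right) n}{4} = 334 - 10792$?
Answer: $\frac{152602}{440909} \approx 0.34611$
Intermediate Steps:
$n = 41832$ ($n = - 4 \left(334 - 10792\right) = \left(-4\right) \left(-10458\right) = 41832$)
$\frac{38719 + 113883}{399077 + n} = \frac{38719 + 113883}{399077 + 41832} = \frac{152602}{440909}$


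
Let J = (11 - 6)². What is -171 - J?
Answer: -196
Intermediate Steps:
J = 25 (J = 5² = 25)
-171 - J = -171 - 1*25 = -171 - 25 = -196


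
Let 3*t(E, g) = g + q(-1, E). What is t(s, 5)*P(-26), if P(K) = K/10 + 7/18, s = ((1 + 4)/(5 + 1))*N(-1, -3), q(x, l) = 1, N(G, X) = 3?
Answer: -199/45 ≈ -4.4222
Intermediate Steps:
s = 5/2 (s = ((1 + 4)/(5 + 1))*3 = (5/6)*3 = 5/2 ≈ 2.5000)
t(E, g) = 1/3 + g/3 (t(E, g) = (g + 1)/3 = (1 + g)/3 = 1/3 + g/3)
P(K) = 7/18 + K/10 (P(K) = K*(1/10) + 7*(1/18) = K/10 + 7/18 = 7/18 + K/10)
t(s, 5)*P(-26) = (1/3 + (1/3)*5)*(7/18 + (1/10)*(-26)) = (1/3 + 5/3)*(7/18 - 13/5) = 2*(-199/90) = -199/45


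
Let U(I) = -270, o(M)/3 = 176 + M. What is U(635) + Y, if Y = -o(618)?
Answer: -2652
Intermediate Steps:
o(M) = 528 + 3*M (o(M) = 3*(176 + M) = 528 + 3*M)
Y = -2382 (Y = -(528 + 3*618) = -(528 + 1854) = -1*2382 = -2382)
U(635) + Y = -270 - 2382 = -2652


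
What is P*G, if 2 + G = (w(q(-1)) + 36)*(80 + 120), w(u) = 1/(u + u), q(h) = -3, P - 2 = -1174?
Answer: -25190968/3 ≈ -8.3970e+6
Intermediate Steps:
P = -1172 (P = 2 - 1174 = -1172)
w(u) = 1/(2*u)
G = 21494/3 (G = -2 + ((1/2)/(-3) + 36)*(80 + 120) = -2 + ((1/2)*(-1/3) + 36)*200 = -2 + (-1/6 + 36)*200 = -2 + (215/6)*200 = -2 + 21500/3 = 21494/3 ≈ 7164.7)
P*G = -1172*21494/3 = -25190968/3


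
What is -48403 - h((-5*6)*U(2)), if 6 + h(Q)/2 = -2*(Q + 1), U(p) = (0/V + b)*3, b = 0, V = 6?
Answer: -48387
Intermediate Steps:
U(p) = 0 (U(p) = (0/6 + 0)*3 = (0*(1/6) + 0)*3 = (0 + 0)*3 = 0*3 = 0)
h(Q) = -16 - 4*Q (h(Q) = -12 + 2*(-2*(Q + 1)) = -12 + 2*(-2*(1 + Q)) = -12 + 2*(-2 - 2*Q) = -12 + (-4 - 4*Q) = -16 - 4*Q)
-48403 - h((-5*6)*U(2)) = -48403 - (-16 - 4*(-5*6)*0) = -48403 - (-16 - (-120)*0) = -48403 - (-16 - 4*0) = -48403 - (-16 + 0) = -48403 - 1*(-16) = -48403 + 16 = -48387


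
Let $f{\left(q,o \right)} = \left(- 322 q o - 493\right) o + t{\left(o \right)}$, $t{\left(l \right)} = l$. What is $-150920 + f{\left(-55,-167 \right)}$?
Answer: $493845434$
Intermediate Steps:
$f{\left(q,o \right)} = o + o \left(-493 - 322 o q\right)$ ($f{\left(q,o \right)} = \left(- 322 q o - 493\right) o + o = \left(- 322 o q - 493\right) o + o = \left(-493 - 322 o q\right) o + o = o \left(-493 - 322 o q\right) + o = o + o \left(-493 - 322 o q\right)$)
$-150920 + f{\left(-55,-167 \right)} = -150920 + 2 \left(-167\right) \left(-246 - \left(-26887\right) \left(-55\right)\right) = -150920 + 2 \left(-167\right) \left(-246 - 1478785\right) = -150920 + 2 \left(-167\right) \left(-1479031\right) = -150920 + 493996354 = 493845434$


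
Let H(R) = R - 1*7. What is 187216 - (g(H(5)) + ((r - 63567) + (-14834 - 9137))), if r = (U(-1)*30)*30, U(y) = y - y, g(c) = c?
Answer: 274756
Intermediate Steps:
H(R) = -7 + R (H(R) = R - 7 = -7 + R)
U(y) = 0
r = 0 (r = (0*30)*30 = 0*30 = 0)
187216 - (g(H(5)) + ((r - 63567) + (-14834 - 9137))) = 187216 - ((-7 + 5) + ((0 - 63567) + (-14834 - 9137))) = 187216 - (-2 + (-63567 - 23971)) = 187216 - (-2 - 87538) = 187216 - 1*(-87540) = 187216 + 87540 = 274756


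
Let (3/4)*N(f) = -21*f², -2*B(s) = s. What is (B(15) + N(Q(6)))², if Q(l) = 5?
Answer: 2002225/4 ≈ 5.0056e+5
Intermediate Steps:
B(s) = -s/2
N(f) = -28*f² (N(f) = 4*(-21*f²)/3 = -28*f²)
(B(15) + N(Q(6)))² = (-½*15 - 28*5²)² = (-15/2 - 28*25)² = (-15/2 - 700)² = (-1415/2)² = 2002225/4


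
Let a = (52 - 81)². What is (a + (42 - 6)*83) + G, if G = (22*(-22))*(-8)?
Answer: 7701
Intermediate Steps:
G = 3872 (G = -484*(-8) = 3872)
a = 841 (a = (-29)² = 841)
(a + (42 - 6)*83) + G = (841 + (42 - 6)*83) + 3872 = (841 + 36*83) + 3872 = (841 + 2988) + 3872 = 3829 + 3872 = 7701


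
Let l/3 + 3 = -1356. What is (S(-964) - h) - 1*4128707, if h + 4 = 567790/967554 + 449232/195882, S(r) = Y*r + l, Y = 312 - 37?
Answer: -69459580453707329/15793867719 ≈ -4.3979e+6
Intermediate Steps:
l = -4077 (l = -9 + 3*(-1356) = -9 - 4068 = -4077)
Y = 275
S(r) = -4077 + 275*r (S(r) = 275*r - 4077 = -4077 + 275*r)
h = -17685799267/15793867719 (h = -4 + (567790/967554 + 449232/195882) = -4 + (567790*(1/967554) + 449232*(1/195882)) = -4 + (283895/483777 + 74872/32647) = -4 + 45489671609/15793867719 = -17685799267/15793867719 ≈ -1.1198)
(S(-964) - h) - 1*4128707 = ((-4077 + 275*(-964)) - 1*(-17685799267/15793867719)) - 1*4128707 = ((-4077 - 265100) + 17685799267/15793867719) - 4128707 = (-269177 + 17685799267/15793867719) - 4128707 = -4251328245197996/15793867719 - 4128707 = -69459580453707329/15793867719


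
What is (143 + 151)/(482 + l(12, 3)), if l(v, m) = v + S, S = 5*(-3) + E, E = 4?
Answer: 14/23 ≈ 0.60870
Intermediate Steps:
S = -11 (S = 5*(-3) + 4 = -15 + 4 = -11)
l(v, m) = -11 + v (l(v, m) = v - 11 = -11 + v)
(143 + 151)/(482 + l(12, 3)) = (143 + 151)/(482 + (-11 + 12)) = 294/(482 + 1) = 294/483 = 294*(1/483) = 14/23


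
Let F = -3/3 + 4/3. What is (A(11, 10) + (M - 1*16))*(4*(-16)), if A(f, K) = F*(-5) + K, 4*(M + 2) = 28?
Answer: 512/3 ≈ 170.67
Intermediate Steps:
M = 5 (M = -2 + (1/4)*28 = -2 + 7 = 5)
F = 1/3 (F = -3*1/3 + 4*(1/3) = -1 + 4/3 = 1/3 ≈ 0.33333)
A(f, K) = -5/3 + K (A(f, K) = (1/3)*(-5) + K = -5/3 + K)
(A(11, 10) + (M - 1*16))*(4*(-16)) = ((-5/3 + 10) + (5 - 1*16))*(4*(-16)) = (25/3 + (5 - 16))*(-64) = (25/3 - 11)*(-64) = -8/3*(-64) = 512/3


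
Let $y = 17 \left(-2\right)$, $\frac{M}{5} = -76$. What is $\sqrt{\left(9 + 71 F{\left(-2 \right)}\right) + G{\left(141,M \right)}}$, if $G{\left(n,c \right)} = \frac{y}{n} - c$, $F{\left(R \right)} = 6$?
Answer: $\frac{\sqrt{16198221}}{141} \approx 28.544$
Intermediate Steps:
$M = -380$ ($M = 5 \left(-76\right) = -380$)
$y = -34$
$G{\left(n,c \right)} = - c - \frac{34}{n}$ ($G{\left(n,c \right)} = - \frac{34}{n} - c = - c - \frac{34}{n}$)
$\sqrt{\left(9 + 71 F{\left(-2 \right)}\right) + G{\left(141,M \right)}} = \sqrt{\left(9 + 71 \cdot 6\right) - \left(-380 + \frac{34}{141}\right)} = \sqrt{\left(9 + 426\right) + \left(380 - \frac{34}{141}\right)} = \sqrt{435 + \left(380 - \frac{34}{141}\right)} = \sqrt{435 + \frac{53546}{141}} = \sqrt{\frac{114881}{141}} = \frac{\sqrt{16198221}}{141}$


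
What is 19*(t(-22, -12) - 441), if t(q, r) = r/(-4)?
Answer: -8322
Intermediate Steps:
t(q, r) = -r/4 (t(q, r) = r*(-¼) = -r/4)
19*(t(-22, -12) - 441) = 19*(-¼*(-12) - 441) = 19*(3 - 441) = 19*(-438) = -8322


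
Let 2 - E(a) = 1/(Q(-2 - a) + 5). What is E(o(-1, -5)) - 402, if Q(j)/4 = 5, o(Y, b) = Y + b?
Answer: -10001/25 ≈ -400.04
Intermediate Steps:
Q(j) = 20 (Q(j) = 4*5 = 20)
E(a) = 49/25 (E(a) = 2 - 1/(20 + 5) = 2 - 1/25 = 49/25)
E(o(-1, -5)) - 402 = 49/25 - 402 = -10001/25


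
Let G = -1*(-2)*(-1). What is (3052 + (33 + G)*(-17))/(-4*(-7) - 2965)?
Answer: -2525/2937 ≈ -0.85972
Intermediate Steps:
G = -2 (G = 2*(-1) = -2)
(3052 + (33 + G)*(-17))/(-4*(-7) - 2965) = (3052 + (33 - 2)*(-17))/(-4*(-7) - 2965) = (3052 + 31*(-17))/(28 - 2965) = (3052 - 527)/(-2937) = 2525*(-1/2937) = -2525/2937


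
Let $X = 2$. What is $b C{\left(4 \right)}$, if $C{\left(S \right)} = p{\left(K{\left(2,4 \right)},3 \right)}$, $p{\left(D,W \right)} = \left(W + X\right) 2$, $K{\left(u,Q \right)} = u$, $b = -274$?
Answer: $-2740$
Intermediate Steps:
$p{\left(D,W \right)} = 4 + 2 W$ ($p{\left(D,W \right)} = \left(W + 2\right) 2 = \left(2 + W\right) 2 = 4 + 2 W$)
$C{\left(S \right)} = 10$ ($C{\left(S \right)} = 4 + 2 \cdot 3 = 4 + 6 = 10$)
$b C{\left(4 \right)} = \left(-274\right) 10 = -2740$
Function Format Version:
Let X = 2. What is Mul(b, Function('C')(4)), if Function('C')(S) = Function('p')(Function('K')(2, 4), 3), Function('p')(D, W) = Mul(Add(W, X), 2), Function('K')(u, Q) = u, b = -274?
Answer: -2740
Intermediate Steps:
Function('p')(D, W) = Add(4, Mul(2, W)) (Function('p')(D, W) = Mul(Add(W, 2), 2) = Mul(Add(2, W), 2) = Add(4, Mul(2, W)))
Function('C')(S) = 10 (Function('C')(S) = Add(4, Mul(2, 3)) = Add(4, 6) = 10)
Mul(b, Function('C')(4)) = Mul(-274, 10) = -2740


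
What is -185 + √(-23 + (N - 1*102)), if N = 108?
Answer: -185 + I*√17 ≈ -185.0 + 4.1231*I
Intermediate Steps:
-185 + √(-23 + (N - 1*102)) = -185 + √(-23 + (108 - 1*102)) = -185 + √(-23 + (108 - 102)) = -185 + √(-23 + 6) = -185 + √(-17) = -185 + I*√17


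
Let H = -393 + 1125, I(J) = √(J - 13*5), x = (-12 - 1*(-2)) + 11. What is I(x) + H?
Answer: 732 + 8*I ≈ 732.0 + 8.0*I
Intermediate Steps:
x = 1 (x = (-12 + 2) + 11 = -10 + 11 = 1)
I(J) = √(-65 + J) (I(J) = √(J - 65) = √(-65 + J))
H = 732
I(x) + H = √(-65 + 1) + 732 = √(-64) + 732 = 8*I + 732 = 732 + 8*I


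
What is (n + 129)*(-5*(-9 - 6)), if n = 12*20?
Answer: 27675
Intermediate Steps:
n = 240
(n + 129)*(-5*(-9 - 6)) = (240 + 129)*(-5*(-9 - 6)) = 369*(-5*(-15)) = 369*75 = 27675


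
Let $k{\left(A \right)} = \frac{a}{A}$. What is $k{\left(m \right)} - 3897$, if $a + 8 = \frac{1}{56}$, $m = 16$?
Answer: $- \frac{3492159}{896} \approx -3897.5$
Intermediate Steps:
$a = - \frac{447}{56}$ ($a = -8 + \frac{1}{56} = - \frac{447}{56} \approx -7.9821$)
$k{\left(A \right)} = - \frac{447}{56 A}$
$k{\left(m \right)} - 3897 = - \frac{447}{56 \cdot 16} - 3897 = \left(- \frac{447}{56}\right) \frac{1}{16} - 3897 = - \frac{447}{896} - 3897 = - \frac{3492159}{896}$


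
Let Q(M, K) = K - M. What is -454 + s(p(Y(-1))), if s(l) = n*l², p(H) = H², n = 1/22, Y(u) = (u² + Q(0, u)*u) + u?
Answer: -9987/22 ≈ -453.95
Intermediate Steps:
Y(u) = u + 2*u² (Y(u) = (u² + (u - 1*0)*u) + u = (u² + (u + 0)*u) + u = (u² + u*u) + u = (u² + u²) + u = 2*u² + u = u + 2*u²)
n = 1/22 ≈ 0.045455
s(l) = l²/22
-454 + s(p(Y(-1))) = -454 + ((-(1 + 2*(-1)))²)²/22 = -454 + ((-(1 - 2))²)²/22 = -454 + ((-1*(-1))²)²/22 = -454 + (1²)²/22 = -454 + (1/22)*1² = -454 + (1/22)*1 = -454 + 1/22 = -9987/22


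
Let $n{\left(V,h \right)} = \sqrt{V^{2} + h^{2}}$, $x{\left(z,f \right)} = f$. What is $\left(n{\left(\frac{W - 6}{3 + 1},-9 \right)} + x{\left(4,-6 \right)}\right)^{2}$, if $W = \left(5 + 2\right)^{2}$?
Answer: $\frac{\left(24 - \sqrt{3145}\right)^{2}}{16} \approx 64.322$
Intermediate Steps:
$W = 49$ ($W = 7^{2} = 49$)
$\left(n{\left(\frac{W - 6}{3 + 1},-9 \right)} + x{\left(4,-6 \right)}\right)^{2} = \left(\sqrt{\left(\frac{49 - 6}{3 + 1}\right)^{2} + \left(-9\right)^{2}} - 6\right)^{2} = \left(\sqrt{\left(\frac{43}{4}\right)^{2} + 81} - 6\right)^{2} = \left(\sqrt{\frac{1849}{16} + 81} - 6\right)^{2} = \left(\sqrt{\frac{3145}{16}} - 6\right)^{2} = \left(\frac{\sqrt{3145}}{4} - 6\right)^{2} = \left(-6 + \frac{\sqrt{3145}}{4}\right)^{2}$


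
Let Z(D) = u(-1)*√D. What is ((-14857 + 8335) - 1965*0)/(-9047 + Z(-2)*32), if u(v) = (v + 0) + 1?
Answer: 6522/9047 ≈ 0.72090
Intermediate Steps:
u(v) = 1 + v (u(v) = v + 1 = 1 + v)
Z(D) = 0 (Z(D) = (1 - 1)*√D = 0*√D = 0)
((-14857 + 8335) - 1965*0)/(-9047 + Z(-2)*32) = ((-14857 + 8335) - 1965*0)/(-9047 + 0*32) = (-6522 + 0)/(-9047 + 0) = -6522/(-9047) = -6522*(-1/9047) = 6522/9047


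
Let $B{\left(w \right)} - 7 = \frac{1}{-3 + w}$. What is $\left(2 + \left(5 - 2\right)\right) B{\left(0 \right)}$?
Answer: $\frac{100}{3} \approx 33.333$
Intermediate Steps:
$B{\left(w \right)} = 7 + \frac{1}{-3 + w}$
$\left(2 + \left(5 - 2\right)\right) B{\left(0 \right)} = \left(2 + \left(5 - 2\right)\right) \frac{-20 + 7 \cdot 0}{-3 + 0} = \left(2 + 3\right) \frac{-20 + 0}{-3} = 5 \left(\left(- \frac{1}{3}\right) \left(-20\right)\right) = 5 \cdot \frac{20}{3} = \frac{100}{3}$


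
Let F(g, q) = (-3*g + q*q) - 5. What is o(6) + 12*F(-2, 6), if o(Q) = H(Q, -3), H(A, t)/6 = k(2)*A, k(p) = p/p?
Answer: 480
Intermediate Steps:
k(p) = 1
F(g, q) = -5 + q² - 3*g (F(g, q) = (-3*g + q²) - 5 = (q² - 3*g) - 5 = -5 + q² - 3*g)
H(A, t) = 6*A (H(A, t) = 6*(1*A) = 6*A)
o(Q) = 6*Q
o(6) + 12*F(-2, 6) = 6*6 + 12*(-5 + 6² - 3*(-2)) = 36 + 12*(-5 + 36 + 6) = 36 + 12*37 = 36 + 444 = 480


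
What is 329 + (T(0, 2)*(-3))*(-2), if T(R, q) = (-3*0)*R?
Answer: 329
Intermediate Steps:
T(R, q) = 0 (T(R, q) = 0*R = 0)
329 + (T(0, 2)*(-3))*(-2) = 329 + (0*(-3))*(-2) = 329 + 0*(-2) = 329 + 0 = 329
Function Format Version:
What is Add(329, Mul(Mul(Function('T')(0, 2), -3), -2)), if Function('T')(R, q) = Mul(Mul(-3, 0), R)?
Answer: 329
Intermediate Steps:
Function('T')(R, q) = 0 (Function('T')(R, q) = Mul(0, R) = 0)
Add(329, Mul(Mul(Function('T')(0, 2), -3), -2)) = Add(329, Mul(Mul(0, -3), -2)) = Add(329, Mul(0, -2)) = Add(329, 0) = 329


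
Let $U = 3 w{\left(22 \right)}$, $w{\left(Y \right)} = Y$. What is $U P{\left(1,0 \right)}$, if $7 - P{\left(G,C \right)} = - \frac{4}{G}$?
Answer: $726$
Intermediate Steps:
$U = 66$ ($U = 3 \cdot 22 = 66$)
$P{\left(G,C \right)} = 7 + \frac{4}{G}$ ($P{\left(G,C \right)} = 7 - - \frac{4}{G} = 7 + \frac{4}{G}$)
$U P{\left(1,0 \right)} = 66 \left(7 + \frac{4}{1}\right) = 66 \left(7 + 4 \cdot 1\right) = 66 \left(7 + 4\right) = 66 \cdot 11 = 726$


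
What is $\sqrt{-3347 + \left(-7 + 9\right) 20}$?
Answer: $i \sqrt{3307} \approx 57.507 i$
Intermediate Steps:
$\sqrt{-3347 + \left(-7 + 9\right) 20} = \sqrt{-3347 + 2 \cdot 20} = \sqrt{-3347 + 40} = \sqrt{-3307} = i \sqrt{3307}$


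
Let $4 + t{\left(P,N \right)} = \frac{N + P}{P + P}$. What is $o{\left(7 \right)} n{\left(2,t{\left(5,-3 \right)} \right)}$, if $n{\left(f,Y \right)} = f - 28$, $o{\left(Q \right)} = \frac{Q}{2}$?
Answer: $-91$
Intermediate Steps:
$t{\left(P,N \right)} = -4 + \frac{N + P}{2 P}$ ($t{\left(P,N \right)} = -4 + \frac{N + P}{P + P} = -4 + \frac{N + P}{2 P}$)
$o{\left(Q \right)} = \frac{Q}{2}$ ($o{\left(Q \right)} = Q \frac{1}{2} = \frac{Q}{2}$)
$n{\left(f,Y \right)} = -28 + f$
$o{\left(7 \right)} n{\left(2,t{\left(5,-3 \right)} \right)} = \frac{1}{2} \cdot 7 \left(-28 + 2\right) = \frac{7}{2} \left(-26\right) = -91$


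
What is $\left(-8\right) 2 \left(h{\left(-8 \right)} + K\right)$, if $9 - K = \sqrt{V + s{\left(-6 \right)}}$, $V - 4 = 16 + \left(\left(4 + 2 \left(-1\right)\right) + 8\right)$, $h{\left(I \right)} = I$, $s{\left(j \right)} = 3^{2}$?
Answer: $-16 + 16 \sqrt{39} \approx 83.92$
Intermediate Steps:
$s{\left(j \right)} = 9$
$V = 30$ ($V = 4 + \left(16 + \left(\left(4 + 2 \left(-1\right)\right) + 8\right)\right) = 4 + \left(16 + \left(\left(4 - 2\right) + 8\right)\right) = 4 + \left(16 + \left(2 + 8\right)\right) = 4 + \left(16 + 10\right) = 4 + 26 = 30$)
$K = 9 - \sqrt{39}$ ($K = 9 - \sqrt{30 + 9} = 9 - \sqrt{39} \approx 2.755$)
$\left(-8\right) 2 \left(h{\left(-8 \right)} + K\right) = \left(-8\right) 2 \left(-8 + \left(9 - \sqrt{39}\right)\right) = - 16 \left(1 - \sqrt{39}\right) = -16 + 16 \sqrt{39}$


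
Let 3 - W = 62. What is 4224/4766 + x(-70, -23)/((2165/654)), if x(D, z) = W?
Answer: -87377958/5159195 ≈ -16.936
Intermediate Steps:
W = -59 (W = 3 - 1*62 = 3 - 62 = -59)
x(D, z) = -59
4224/4766 + x(-70, -23)/((2165/654)) = 4224/4766 - 59/(2165/654) = 4224*(1/4766) - 59/(2165*(1/654)) = 2112/2383 - 59/2165/654 = 2112/2383 - 59*654/2165 = 2112/2383 - 38586/2165 = -87377958/5159195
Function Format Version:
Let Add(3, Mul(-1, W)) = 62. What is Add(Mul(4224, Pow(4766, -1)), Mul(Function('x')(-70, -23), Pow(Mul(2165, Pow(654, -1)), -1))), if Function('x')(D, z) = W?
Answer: Rational(-87377958, 5159195) ≈ -16.936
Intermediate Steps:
W = -59 (W = Add(3, Mul(-1, 62)) = Add(3, -62) = -59)
Function('x')(D, z) = -59
Add(Mul(4224, Pow(4766, -1)), Mul(Function('x')(-70, -23), Pow(Mul(2165, Pow(654, -1)), -1))) = Add(Mul(4224, Pow(4766, -1)), Mul(-59, Pow(Mul(2165, Pow(654, -1)), -1))) = Add(Mul(4224, Rational(1, 4766)), Mul(-59, Pow(Mul(2165, Rational(1, 654)), -1))) = Add(Rational(2112, 2383), Mul(-59, Pow(Rational(2165, 654), -1))) = Add(Rational(2112, 2383), Mul(-59, Rational(654, 2165))) = Add(Rational(2112, 2383), Rational(-38586, 2165)) = Rational(-87377958, 5159195)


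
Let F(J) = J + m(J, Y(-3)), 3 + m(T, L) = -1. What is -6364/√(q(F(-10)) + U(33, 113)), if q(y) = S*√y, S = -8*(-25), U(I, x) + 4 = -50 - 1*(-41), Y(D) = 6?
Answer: -6364/√(-13 + 200*I*√14) ≈ -163.05 + 165.91*I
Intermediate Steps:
m(T, L) = -4 (m(T, L) = -3 - 1 = -4)
U(I, x) = -13 (U(I, x) = -4 + (-50 - 1*(-41)) = -4 + (-50 + 41) = -4 - 9 = -13)
F(J) = -4 + J (F(J) = J - 4 = -4 + J)
S = 200
q(y) = 200*√y
-6364/√(q(F(-10)) + U(33, 113)) = -6364/√(200*√(-4 - 10) - 13) = -6364/√(200*√(-14) - 13) = -6364/√(200*(I*√14) - 13) = -6364/√(200*I*√14 - 13) = -6364/√(-13 + 200*I*√14)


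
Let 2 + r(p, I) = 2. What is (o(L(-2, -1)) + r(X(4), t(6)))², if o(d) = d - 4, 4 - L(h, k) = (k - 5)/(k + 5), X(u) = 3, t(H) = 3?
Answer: 9/4 ≈ 2.2500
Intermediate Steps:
r(p, I) = 0 (r(p, I) = -2 + 2 = 0)
L(h, k) = 4 - (-5 + k)/(5 + k) (L(h, k) = 4 - (k - 5)/(k + 5) = 4 - (-5 + k)/(5 + k))
o(d) = -4 + d
(o(L(-2, -1)) + r(X(4), t(6)))² = ((-4 + (25 + 3*(-1))/(5 - 1)) + 0)² = ((-4 + (25 - 3)/4) + 0)² = ((-4 + (¼)*22) + 0)² = ((-4 + 11/2) + 0)² = (3/2 + 0)² = (3/2)² = 9/4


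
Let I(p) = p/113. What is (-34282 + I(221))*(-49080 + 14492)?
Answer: 133981633260/113 ≈ 1.1857e+9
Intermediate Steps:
I(p) = p/113 (I(p) = p*(1/113) = p/113)
(-34282 + I(221))*(-49080 + 14492) = (-34282 + (1/113)*221)*(-49080 + 14492) = (-34282 + 221/113)*(-34588) = -3873645/113*(-34588) = 133981633260/113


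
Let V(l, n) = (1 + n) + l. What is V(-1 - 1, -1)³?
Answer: -8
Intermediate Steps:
V(l, n) = 1 + l + n
V(-1 - 1, -1)³ = (1 + (-1 - 1) - 1)³ = (1 - 2 - 1)³ = (-2)³ = -8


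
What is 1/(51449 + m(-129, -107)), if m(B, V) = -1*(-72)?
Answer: 1/51521 ≈ 1.9410e-5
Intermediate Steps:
m(B, V) = 72
1/(51449 + m(-129, -107)) = 1/(51449 + 72) = 1/51521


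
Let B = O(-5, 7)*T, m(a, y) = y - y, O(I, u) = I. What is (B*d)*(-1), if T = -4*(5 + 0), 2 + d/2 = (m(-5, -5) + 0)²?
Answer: 400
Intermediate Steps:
m(a, y) = 0
d = -4 (d = -4 + 2*(0 + 0)² = -4 + 2*0² = -4 + 2*0 = -4 + 0 = -4)
T = -20 (T = -4*5 = -20)
B = 100 (B = -5*(-20) = 100)
(B*d)*(-1) = (100*(-4))*(-1) = -400*(-1) = 400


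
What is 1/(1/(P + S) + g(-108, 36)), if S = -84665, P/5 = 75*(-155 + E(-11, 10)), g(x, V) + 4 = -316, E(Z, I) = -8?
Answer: -145790/46652801 ≈ -0.0031250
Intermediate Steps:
g(x, V) = -320 (g(x, V) = -4 - 316 = -320)
P = -61125 (P = 5*(75*(-155 - 8)) = 5*(75*(-163)) = 5*(-12225) = -61125)
1/(1/(P + S) + g(-108, 36)) = 1/(1/(-61125 - 84665) - 320) = 1/(1/(-145790) - 320) = 1/(-1/145790 - 320) = 1/(-46652801/145790) = -145790/46652801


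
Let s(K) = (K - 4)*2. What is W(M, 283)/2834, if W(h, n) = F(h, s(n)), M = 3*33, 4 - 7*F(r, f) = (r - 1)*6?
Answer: -292/9919 ≈ -0.029438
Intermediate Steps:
s(K) = -8 + 2*K (s(K) = (-4 + K)*2 = -8 + 2*K)
F(r, f) = 10/7 - 6*r/7 (F(r, f) = 4/7 - (r - 1)*6/7 = 4/7 - (-1 + r)*6/7 = 4/7 - (-6 + 6*r)/7 = 4/7 + (6/7 - 6*r/7) = 10/7 - 6*r/7)
M = 99
W(h, n) = 10/7 - 6*h/7
W(M, 283)/2834 = (10/7 - 6/7*99)/2834 = (10/7 - 594/7)*(1/2834) = -584/7*1/2834 = -292/9919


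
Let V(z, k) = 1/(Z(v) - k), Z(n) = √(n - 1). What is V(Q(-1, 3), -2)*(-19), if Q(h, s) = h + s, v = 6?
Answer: 38 - 19*√5 ≈ -4.4853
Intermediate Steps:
Z(n) = √(-1 + n)
V(z, k) = 1/(√5 - k) (V(z, k) = 1/(√(-1 + 6) - k) = 1/(√5 - k))
V(Q(-1, 3), -2)*(-19) = -1/(-2 - √5)*(-19) = 19/(-2 - √5)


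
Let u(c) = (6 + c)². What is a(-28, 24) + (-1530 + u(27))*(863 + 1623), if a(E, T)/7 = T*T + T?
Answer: -1092126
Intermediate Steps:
a(E, T) = 7*T + 7*T² (a(E, T) = 7*(T*T + T) = 7*(T² + T) = 7*(T + T²) = 7*T + 7*T²)
a(-28, 24) + (-1530 + u(27))*(863 + 1623) = 7*24*(1 + 24) + (-1530 + (6 + 27)²)*(863 + 1623) = 7*24*25 + (-1530 + 33²)*2486 = 4200 + (-1530 + 1089)*2486 = 4200 - 441*2486 = 4200 - 1096326 = -1092126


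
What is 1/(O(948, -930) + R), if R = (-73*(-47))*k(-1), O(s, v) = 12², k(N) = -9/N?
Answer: 1/31023 ≈ 3.2234e-5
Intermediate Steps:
O(s, v) = 144
R = 30879 (R = (-73*(-47))*(-9/(-1)) = 3431*(-9*(-1)) = 3431*9 = 30879)
1/(O(948, -930) + R) = 1/(144 + 30879) = 1/31023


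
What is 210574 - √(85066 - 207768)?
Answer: 210574 - I*√122702 ≈ 2.1057e+5 - 350.29*I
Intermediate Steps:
210574 - √(85066 - 207768) = 210574 - √(-122702) = 210574 - I*√122702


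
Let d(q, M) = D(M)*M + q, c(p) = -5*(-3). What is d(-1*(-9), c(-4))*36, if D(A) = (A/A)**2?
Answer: 864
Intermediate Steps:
D(A) = 1 (D(A) = 1**2 = 1)
c(p) = 15
d(q, M) = M + q (d(q, M) = 1*M + q = M + q)
d(-1*(-9), c(-4))*36 = (15 - 1*(-9))*36 = (15 + 9)*36 = 24*36 = 864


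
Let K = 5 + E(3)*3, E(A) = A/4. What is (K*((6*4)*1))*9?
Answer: 1566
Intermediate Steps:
E(A) = A/4 (E(A) = A*(¼) = A/4)
K = 29/4 (K = 5 + ((¼)*3)*3 = 5 + (¾)*3 = 5 + 9/4 = 29/4 ≈ 7.2500)
(K*((6*4)*1))*9 = (29*((6*4)*1)/4)*9 = (29*(24*1)/4)*9 = ((29/4)*24)*9 = 174*9 = 1566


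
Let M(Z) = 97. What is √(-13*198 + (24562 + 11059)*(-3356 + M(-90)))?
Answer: I*√116091413 ≈ 10775.0*I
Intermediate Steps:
√(-13*198 + (24562 + 11059)*(-3356 + M(-90))) = √(-13*198 + (24562 + 11059)*(-3356 + 97)) = √(-2574 + 35621*(-3259)) = √(-2574 - 116088839) = √(-116091413) = I*√116091413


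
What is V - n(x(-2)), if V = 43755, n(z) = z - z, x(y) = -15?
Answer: 43755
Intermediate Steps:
n(z) = 0
V - n(x(-2)) = 43755 - 1*0 = 43755 + 0 = 43755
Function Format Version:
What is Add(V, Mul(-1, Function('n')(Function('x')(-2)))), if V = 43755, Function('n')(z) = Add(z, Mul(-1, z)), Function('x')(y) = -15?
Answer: 43755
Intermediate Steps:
Function('n')(z) = 0
Add(V, Mul(-1, Function('n')(Function('x')(-2)))) = Add(43755, Mul(-1, 0)) = Add(43755, 0) = 43755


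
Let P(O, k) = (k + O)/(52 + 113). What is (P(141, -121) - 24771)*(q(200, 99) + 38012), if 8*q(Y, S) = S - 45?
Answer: -11301094175/12 ≈ -9.4176e+8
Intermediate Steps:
P(O, k) = O/165 + k/165 (P(O, k) = (O + k)/165 = (O + k)*(1/165) = O/165 + k/165)
q(Y, S) = -45/8 + S/8 (q(Y, S) = (S - 45)/8 = (-45 + S)/8 = -45/8 + S/8)
(P(141, -121) - 24771)*(q(200, 99) + 38012) = (((1/165)*141 + (1/165)*(-121)) - 24771)*((-45/8 + (⅛)*99) + 38012) = ((47/55 - 11/15) - 24771)*((-45/8 + 99/8) + 38012) = (4/33 - 24771)*(27/4 + 38012) = -817439/33*152075/4 = -11301094175/12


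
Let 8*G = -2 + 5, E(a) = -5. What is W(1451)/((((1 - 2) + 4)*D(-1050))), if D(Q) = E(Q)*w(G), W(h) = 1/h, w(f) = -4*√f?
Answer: √6/130590 ≈ 1.8757e-5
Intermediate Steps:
G = 3/8 (G = (-2 + 5)/8 = (⅛)*3 = 3/8 ≈ 0.37500)
D(Q) = 5*√6 (D(Q) = -(-20)*√(3/8) = -(-20)*√6/4 = -(-5)*√6 = 5*√6)
W(1451)/((((1 - 2) + 4)*D(-1050))) = 1/(1451*((((1 - 2) + 4)*(5*√6)))) = 1/(1451*(((-1 + 4)*(5*√6)))) = 1/(1451*((3*(5*√6)))) = 1/(1451*((15*√6))) = (√6/90)/1451 = √6/130590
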